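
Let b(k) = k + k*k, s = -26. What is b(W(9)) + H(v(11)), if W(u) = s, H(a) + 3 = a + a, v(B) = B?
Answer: 669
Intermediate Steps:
H(a) = -3 + 2*a (H(a) = -3 + (a + a) = -3 + 2*a)
W(u) = -26
b(k) = k + k²
b(W(9)) + H(v(11)) = -26*(1 - 26) + (-3 + 2*11) = -26*(-25) + (-3 + 22) = 650 + 19 = 669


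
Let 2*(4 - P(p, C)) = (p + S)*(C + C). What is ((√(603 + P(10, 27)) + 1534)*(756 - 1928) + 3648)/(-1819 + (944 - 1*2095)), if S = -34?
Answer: 179420/297 + 586*√1255/1485 ≈ 618.09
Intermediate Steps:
P(p, C) = 4 - C*(-34 + p) (P(p, C) = 4 - (p - 34)*(C + C)/2 = 4 - (-34 + p)*2*C/2 = 4 - C*(-34 + p))
((√(603 + P(10, 27)) + 1534)*(756 - 1928) + 3648)/(-1819 + (944 - 1*2095)) = ((√(603 + (4 + 34*27 - 1*27*10)) + 1534)*(756 - 1928) + 3648)/(-1819 + (944 - 1*2095)) = ((√(603 + (4 + 918 - 270)) + 1534)*(-1172) + 3648)/(-1819 + (944 - 2095)) = ((√(603 + 652) + 1534)*(-1172) + 3648)/(-1819 - 1151) = ((√1255 + 1534)*(-1172) + 3648)/(-2970) = ((1534 + √1255)*(-1172) + 3648)*(-1/2970) = ((-1797848 - 1172*√1255) + 3648)*(-1/2970) = (-1794200 - 1172*√1255)*(-1/2970) = 179420/297 + 586*√1255/1485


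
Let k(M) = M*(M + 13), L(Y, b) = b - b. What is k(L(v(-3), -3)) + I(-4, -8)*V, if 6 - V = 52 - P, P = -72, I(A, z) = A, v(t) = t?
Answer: 472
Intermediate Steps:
L(Y, b) = 0
k(M) = M*(13 + M)
V = -118 (V = 6 - (52 - 1*(-72)) = 6 - (52 + 72) = 6 - 1*124 = 6 - 124 = -118)
k(L(v(-3), -3)) + I(-4, -8)*V = 0*(13 + 0) - 4*(-118) = 0*13 + 472 = 0 + 472 = 472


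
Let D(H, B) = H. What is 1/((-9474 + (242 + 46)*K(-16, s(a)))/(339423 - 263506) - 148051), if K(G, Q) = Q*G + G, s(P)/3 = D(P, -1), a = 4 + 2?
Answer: -75917/11239684793 ≈ -6.7544e-6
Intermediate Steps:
a = 6
s(P) = 3*P
K(G, Q) = G + G*Q (K(G, Q) = G*Q + G = G + G*Q)
1/((-9474 + (242 + 46)*K(-16, s(a)))/(339423 - 263506) - 148051) = 1/((-9474 + (242 + 46)*(-16*(1 + 3*6)))/(339423 - 263506) - 148051) = 1/((-9474 + 288*(-16*(1 + 18)))/75917 - 148051) = 1/((-9474 + 288*(-16*19))*(1/75917) - 148051) = 1/((-9474 + 288*(-304))*(1/75917) - 148051) = 1/((-9474 - 87552)*(1/75917) - 148051) = 1/(-97026*1/75917 - 148051) = 1/(-97026/75917 - 148051) = 1/(-11239684793/75917) = -75917/11239684793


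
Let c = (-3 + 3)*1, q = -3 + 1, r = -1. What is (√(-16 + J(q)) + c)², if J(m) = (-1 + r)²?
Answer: -12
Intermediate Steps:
q = -2
J(m) = 4 (J(m) = (-1 - 1)² = (-2)² = 4)
c = 0 (c = 0*1 = 0)
(√(-16 + J(q)) + c)² = (√(-16 + 4) + 0)² = (√(-12) + 0)² = (2*I*√3 + 0)² = (2*I*√3)² = -12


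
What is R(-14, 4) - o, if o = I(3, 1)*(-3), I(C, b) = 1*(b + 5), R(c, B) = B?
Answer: 22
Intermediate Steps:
I(C, b) = 5 + b (I(C, b) = 1*(5 + b) = 5 + b)
o = -18 (o = (5 + 1)*(-3) = 6*(-3) = -18)
R(-14, 4) - o = 4 - 1*(-18) = 4 + 18 = 22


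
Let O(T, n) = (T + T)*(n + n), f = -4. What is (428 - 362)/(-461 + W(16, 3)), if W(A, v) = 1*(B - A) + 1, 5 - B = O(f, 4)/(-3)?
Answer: -198/1477 ≈ -0.13406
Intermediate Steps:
O(T, n) = 4*T*n (O(T, n) = (2*T)*(2*n) = 4*T*n)
B = -49/3 (B = 5 - 4*(-4)*4/(-3) = 5 - (-64)*(-1)/3 = 5 - 1*64/3 = 5 - 64/3 = -49/3 ≈ -16.333)
W(A, v) = -46/3 - A (W(A, v) = 1*(-49/3 - A) + 1 = (-49/3 - A) + 1 = -46/3 - A)
(428 - 362)/(-461 + W(16, 3)) = (428 - 362)/(-461 + (-46/3 - 1*16)) = 66/(-461 + (-46/3 - 16)) = 66/(-461 - 94/3) = 66/(-1477/3) = 66*(-3/1477) = -198/1477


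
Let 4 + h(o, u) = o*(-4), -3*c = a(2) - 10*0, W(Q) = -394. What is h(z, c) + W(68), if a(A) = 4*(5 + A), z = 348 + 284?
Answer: -2926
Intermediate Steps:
z = 632
a(A) = 20 + 4*A
c = -28/3 (c = -((20 + 4*2) - 10*0)/3 = -((20 + 8) + 0)/3 = -(28 + 0)/3 = -1/3*28 = -28/3 ≈ -9.3333)
h(o, u) = -4 - 4*o (h(o, u) = -4 + o*(-4) = -4 - 4*o)
h(z, c) + W(68) = (-4 - 4*632) - 394 = (-4 - 2528) - 394 = -2532 - 394 = -2926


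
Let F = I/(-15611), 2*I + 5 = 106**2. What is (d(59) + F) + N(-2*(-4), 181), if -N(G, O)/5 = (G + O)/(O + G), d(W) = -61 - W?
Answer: -3913981/31222 ≈ -125.36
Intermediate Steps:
I = 11231/2 (I = -5/2 + (1/2)*106**2 = -5/2 + (1/2)*11236 = -5/2 + 5618 = 11231/2 ≈ 5615.5)
N(G, O) = -5 (N(G, O) = -5*(G + O)/(O + G) = -5*(G + O)/(G + O) = -5*1 = -5)
F = -11231/31222 (F = (11231/2)/(-15611) = (11231/2)*(-1/15611) = -11231/31222 ≈ -0.35971)
(d(59) + F) + N(-2*(-4), 181) = ((-61 - 1*59) - 11231/31222) - 5 = ((-61 - 59) - 11231/31222) - 5 = (-120 - 11231/31222) - 5 = -3757871/31222 - 5 = -3913981/31222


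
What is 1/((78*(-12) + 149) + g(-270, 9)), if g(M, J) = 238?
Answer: -1/549 ≈ -0.0018215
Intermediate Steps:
1/((78*(-12) + 149) + g(-270, 9)) = 1/((78*(-12) + 149) + 238) = 1/((-936 + 149) + 238) = 1/(-787 + 238) = 1/(-549) = -1/549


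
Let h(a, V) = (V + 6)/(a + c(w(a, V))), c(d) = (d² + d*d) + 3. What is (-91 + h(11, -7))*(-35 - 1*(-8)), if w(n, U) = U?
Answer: 275211/112 ≈ 2457.2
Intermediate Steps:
c(d) = 3 + 2*d² (c(d) = (d² + d²) + 3 = 2*d² + 3 = 3 + 2*d²)
h(a, V) = (6 + V)/(3 + a + 2*V²) (h(a, V) = (V + 6)/(a + (3 + 2*V²)) = (6 + V)/(3 + a + 2*V²))
(-91 + h(11, -7))*(-35 - 1*(-8)) = (-91 + (6 - 7)/(3 + 11 + 2*(-7)²))*(-35 - 1*(-8)) = (-91 - 1/(3 + 11 + 2*49))*(-35 + 8) = (-91 - 1/(3 + 11 + 98))*(-27) = (-91 - 1/112)*(-27) = -10193/112*(-27) = 275211/112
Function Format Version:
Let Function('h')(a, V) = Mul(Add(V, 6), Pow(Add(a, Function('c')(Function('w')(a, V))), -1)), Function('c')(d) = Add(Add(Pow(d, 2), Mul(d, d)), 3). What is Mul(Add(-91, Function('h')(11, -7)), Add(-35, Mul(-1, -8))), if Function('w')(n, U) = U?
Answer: Rational(275211, 112) ≈ 2457.2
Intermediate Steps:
Function('c')(d) = Add(3, Mul(2, Pow(d, 2))) (Function('c')(d) = Add(Add(Pow(d, 2), Pow(d, 2)), 3) = Add(Mul(2, Pow(d, 2)), 3) = Add(3, Mul(2, Pow(d, 2))))
Function('h')(a, V) = Mul(Pow(Add(3, a, Mul(2, Pow(V, 2))), -1), Add(6, V)) (Function('h')(a, V) = Mul(Add(V, 6), Pow(Add(a, Add(3, Mul(2, Pow(V, 2)))), -1)) = Mul(Add(6, V), Pow(Add(3, a, Mul(2, Pow(V, 2))), -1)) = Mul(Pow(Add(3, a, Mul(2, Pow(V, 2))), -1), Add(6, V)))
Mul(Add(-91, Function('h')(11, -7)), Add(-35, Mul(-1, -8))) = Mul(Add(-91, Mul(Pow(Add(3, 11, Mul(2, Pow(-7, 2))), -1), Add(6, -7))), Add(-35, Mul(-1, -8))) = Mul(Add(-91, Mul(Pow(Add(3, 11, Mul(2, 49)), -1), -1)), Add(-35, 8)) = Mul(Add(-91, Mul(Pow(Add(3, 11, 98), -1), -1)), -27) = Mul(Add(-91, Mul(Pow(112, -1), -1)), -27) = Mul(Add(-91, Mul(Rational(1, 112), -1)), -27) = Mul(Add(-91, Rational(-1, 112)), -27) = Mul(Rational(-10193, 112), -27) = Rational(275211, 112)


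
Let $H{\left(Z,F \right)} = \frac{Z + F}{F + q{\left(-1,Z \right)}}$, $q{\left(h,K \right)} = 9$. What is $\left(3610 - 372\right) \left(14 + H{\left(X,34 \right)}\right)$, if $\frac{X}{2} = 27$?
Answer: $\frac{2234220}{43} \approx 51959.0$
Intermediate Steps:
$X = 54$ ($X = 2 \cdot 27 = 54$)
$H{\left(Z,F \right)} = \frac{F + Z}{9 + F}$ ($H{\left(Z,F \right)} = \frac{Z + F}{F + 9} = \frac{F + Z}{9 + F}$)
$\left(3610 - 372\right) \left(14 + H{\left(X,34 \right)}\right) = \left(3610 - 372\right) \left(14 + \frac{34 + 54}{9 + 34}\right) = 3238 \left(14 + \frac{1}{43} \cdot 88\right) = 3238 \left(14 + \frac{88}{43}\right) = 3238 \cdot \frac{690}{43} = \frac{2234220}{43}$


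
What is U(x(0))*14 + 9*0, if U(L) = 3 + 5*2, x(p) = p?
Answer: 182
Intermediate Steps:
U(L) = 13 (U(L) = 3 + 10 = 13)
U(x(0))*14 + 9*0 = 13*14 + 9*0 = 182 + 0 = 182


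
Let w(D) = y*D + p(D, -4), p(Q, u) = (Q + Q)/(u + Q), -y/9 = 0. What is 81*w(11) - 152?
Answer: 718/7 ≈ 102.57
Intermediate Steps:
y = 0 (y = -9*0 = 0)
p(Q, u) = 2*Q/(Q + u) (p(Q, u) = (2*Q)/(Q + u) = 2*Q/(Q + u))
w(D) = 2*D/(-4 + D) (w(D) = 0*D + 2*D/(D - 4) = 0 + 2*D/(-4 + D) = 2*D/(-4 + D))
81*w(11) - 152 = 81*(2*11/(-4 + 11)) - 152 = 81*(2*11/7) - 152 = 81*(2*11*(1/7)) - 152 = 81*(22/7) - 152 = 1782/7 - 152 = 718/7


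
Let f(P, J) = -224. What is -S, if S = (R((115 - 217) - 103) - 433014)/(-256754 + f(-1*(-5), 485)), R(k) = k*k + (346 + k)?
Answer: -195424/128489 ≈ -1.5209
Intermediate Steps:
R(k) = 346 + k + k**2 (R(k) = k**2 + (346 + k) = 346 + k + k**2)
S = 195424/128489 (S = ((346 + ((115 - 217) - 103) + ((115 - 217) - 103)**2) - 433014)/(-256754 - 224) = ((346 + (-102 - 103) + (-102 - 103)**2) - 433014)/(-256978) = ((346 - 205 + (-205)**2) - 433014)*(-1/256978) = ((346 - 205 + 42025) - 433014)*(-1/256978) = (42166 - 433014)*(-1/256978) = -390848*(-1/256978) = 195424/128489 ≈ 1.5209)
-S = -1*195424/128489 = -195424/128489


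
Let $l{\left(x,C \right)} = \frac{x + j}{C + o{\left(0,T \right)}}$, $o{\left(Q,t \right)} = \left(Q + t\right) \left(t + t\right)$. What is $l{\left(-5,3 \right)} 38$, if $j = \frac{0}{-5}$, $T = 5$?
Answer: $- \frac{190}{53} \approx -3.5849$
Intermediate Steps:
$o{\left(Q,t \right)} = 2 t \left(Q + t\right)$ ($o{\left(Q,t \right)} = \left(Q + t\right) 2 t = 2 t \left(Q + t\right)$)
$j = 0$ ($j = 0 \left(- \frac{1}{5}\right) = 0$)
$l{\left(x,C \right)} = \frac{x}{50 + C}$ ($l{\left(x,C \right)} = \frac{x + 0}{C + 2 \cdot 5 \left(0 + 5\right)} = \frac{x}{C + 2 \cdot 5 \cdot 5} = \frac{x}{C + 50} = \frac{x}{50 + C}$)
$l{\left(-5,3 \right)} 38 = - \frac{5}{50 + 3} \cdot 38 = - \frac{5}{53} \cdot 38 = \left(-5\right) \frac{1}{53} \cdot 38 = \left(- \frac{5}{53}\right) 38 = - \frac{190}{53}$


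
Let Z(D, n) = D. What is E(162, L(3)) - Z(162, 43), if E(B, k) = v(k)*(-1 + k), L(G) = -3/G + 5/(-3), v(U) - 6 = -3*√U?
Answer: -184 + 22*I*√6/3 ≈ -184.0 + 17.963*I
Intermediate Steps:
v(U) = 6 - 3*√U
L(G) = -5/3 - 3/G (L(G) = -3/G + 5*(-⅓) = -3/G - 5/3 = -5/3 - 3/G)
E(B, k) = (-1 + k)*(6 - 3*√k) (E(B, k) = (6 - 3*√k)*(-1 + k) = (-1 + k)*(6 - 3*√k))
E(162, L(3)) - Z(162, 43) = -3*(-1 + (-5/3 - 3/3))*(-2 + √(-5/3 - 3/3)) - 1*162 = -3*(-1 + (-5/3 - 3*⅓))*(-2 + √(-5/3 - 3*⅓)) - 162 = -3*(-1 + (-5/3 - 1))*(-2 + √(-5/3 - 1)) - 162 = -3*(-1 - 8/3)*(-2 + √(-8/3)) - 162 = -3*(-11/3)*(-2 + 2*I*√6/3) - 162 = (-22 + 22*I*√6/3) - 162 = -184 + 22*I*√6/3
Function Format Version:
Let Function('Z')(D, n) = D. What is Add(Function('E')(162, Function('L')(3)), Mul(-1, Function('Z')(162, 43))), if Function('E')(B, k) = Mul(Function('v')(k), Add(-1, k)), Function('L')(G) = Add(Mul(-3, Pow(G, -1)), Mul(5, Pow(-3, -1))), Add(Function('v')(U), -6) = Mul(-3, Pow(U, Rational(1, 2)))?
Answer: Add(-184, Mul(Rational(22, 3), I, Pow(6, Rational(1, 2)))) ≈ Add(-184.00, Mul(17.963, I))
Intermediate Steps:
Function('v')(U) = Add(6, Mul(-3, Pow(U, Rational(1, 2))))
Function('L')(G) = Add(Rational(-5, 3), Mul(-3, Pow(G, -1))) (Function('L')(G) = Add(Mul(-3, Pow(G, -1)), Mul(5, Rational(-1, 3))) = Add(Mul(-3, Pow(G, -1)), Rational(-5, 3)) = Add(Rational(-5, 3), Mul(-3, Pow(G, -1))))
Function('E')(B, k) = Mul(Add(-1, k), Add(6, Mul(-3, Pow(k, Rational(1, 2))))) (Function('E')(B, k) = Mul(Add(6, Mul(-3, Pow(k, Rational(1, 2)))), Add(-1, k)) = Mul(Add(-1, k), Add(6, Mul(-3, Pow(k, Rational(1, 2))))))
Add(Function('E')(162, Function('L')(3)), Mul(-1, Function('Z')(162, 43))) = Add(Mul(-3, Add(-1, Add(Rational(-5, 3), Mul(-3, Pow(3, -1)))), Add(-2, Pow(Add(Rational(-5, 3), Mul(-3, Pow(3, -1))), Rational(1, 2)))), Mul(-1, 162)) = Add(Mul(-3, Add(-1, Add(Rational(-5, 3), Mul(-3, Rational(1, 3)))), Add(-2, Pow(Add(Rational(-5, 3), Mul(-3, Rational(1, 3))), Rational(1, 2)))), -162) = Add(Mul(-3, Add(-1, Add(Rational(-5, 3), -1)), Add(-2, Pow(Add(Rational(-5, 3), -1), Rational(1, 2)))), -162) = Add(Mul(-3, Add(-1, Rational(-8, 3)), Add(-2, Pow(Rational(-8, 3), Rational(1, 2)))), -162) = Add(Mul(-3, Rational(-11, 3), Add(-2, Mul(Rational(2, 3), I, Pow(6, Rational(1, 2))))), -162) = Add(Add(-22, Mul(Rational(22, 3), I, Pow(6, Rational(1, 2)))), -162) = Add(-184, Mul(Rational(22, 3), I, Pow(6, Rational(1, 2))))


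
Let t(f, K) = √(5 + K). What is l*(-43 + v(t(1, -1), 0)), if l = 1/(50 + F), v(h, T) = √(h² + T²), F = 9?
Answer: -41/59 ≈ -0.69491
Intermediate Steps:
v(h, T) = √(T² + h²)
l = 1/59 (l = 1/(50 + 9) = 1/59 ≈ 0.016949)
l*(-43 + v(t(1, -1), 0)) = (-43 + √(0² + (√(5 - 1))²))/59 = (-43 + √(0 + (√4)²))/59 = (-43 + √(0 + 2²))/59 = (-43 + √(0 + 4))/59 = (-43 + √4)/59 = (-43 + 2)/59 = (1/59)*(-41) = -41/59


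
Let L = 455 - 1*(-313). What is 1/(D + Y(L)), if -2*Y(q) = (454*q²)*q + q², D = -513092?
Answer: -1/102828364868 ≈ -9.7249e-12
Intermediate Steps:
L = 768 (L = 455 + 313 = 768)
Y(q) = -227*q³ - q²/2 (Y(q) = -((454*q²)*q + q²)/2 = -(454*q³ + q²)/2 = -(q² + 454*q³)/2 = -227*q³ - q²/2)
1/(D + Y(L)) = 1/(-513092 + (½)*768²*(-1 - 454*768)) = 1/(-513092 + (½)*589824*(-1 - 348672)) = 1/(-513092 + (½)*589824*(-348673)) = 1/(-513092 - 102827851776) = 1/(-102828364868) = -1/102828364868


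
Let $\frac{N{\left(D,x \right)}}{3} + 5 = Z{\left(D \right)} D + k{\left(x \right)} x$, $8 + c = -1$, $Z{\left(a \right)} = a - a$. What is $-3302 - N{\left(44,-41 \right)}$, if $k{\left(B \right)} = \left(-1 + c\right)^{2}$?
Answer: $9013$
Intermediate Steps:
$Z{\left(a \right)} = 0$
$c = -9$ ($c = -8 - 1 = -9$)
$k{\left(B \right)} = 100$ ($k{\left(B \right)} = \left(-1 - 9\right)^{2} = \left(-10\right)^{2} = 100$)
$N{\left(D,x \right)} = -15 + 300 x$ ($N{\left(D,x \right)} = -15 + 3 \left(0 D + 100 x\right) = -15 + 3 \left(0 + 100 x\right) = -15 + 3 \cdot 100 x = -15 + 300 x$)
$-3302 - N{\left(44,-41 \right)} = -3302 - \left(-15 + 300 \left(-41\right)\right) = -3302 - \left(-15 - 12300\right) = -3302 - -12315 = -3302 + 12315 = 9013$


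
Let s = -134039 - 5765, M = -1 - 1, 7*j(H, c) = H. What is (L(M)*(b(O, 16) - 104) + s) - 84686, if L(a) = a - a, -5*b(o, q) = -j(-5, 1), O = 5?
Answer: -224490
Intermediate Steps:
j(H, c) = H/7
M = -2
b(o, q) = -⅐ (b(o, q) = -(-1)*(⅐)*(-5)/5 = -(-1)*(-5)/(5*7) = -⅕*5/7 = -⅐)
s = -139804
L(a) = 0
(L(M)*(b(O, 16) - 104) + s) - 84686 = (0*(-⅐ - 104) - 139804) - 84686 = (0*(-729/7) - 139804) - 84686 = (0 - 139804) - 84686 = -139804 - 84686 = -224490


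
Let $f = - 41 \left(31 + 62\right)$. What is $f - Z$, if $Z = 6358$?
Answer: $-10171$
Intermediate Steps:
$f = -3813$ ($f = \left(-41\right) 93 = -3813$)
$f - Z = -3813 - 6358 = -10171$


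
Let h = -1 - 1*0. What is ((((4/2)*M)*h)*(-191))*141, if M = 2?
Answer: 107724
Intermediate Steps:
h = -1 (h = -1 + 0 = -1)
((((4/2)*M)*h)*(-191))*141 = ((((4/2)*2)*(-1))*(-191))*141 = ((((4*(½))*2)*(-1))*(-191))*141 = (((2*2)*(-1))*(-191))*141 = ((4*(-1))*(-191))*141 = -4*(-191)*141 = 764*141 = 107724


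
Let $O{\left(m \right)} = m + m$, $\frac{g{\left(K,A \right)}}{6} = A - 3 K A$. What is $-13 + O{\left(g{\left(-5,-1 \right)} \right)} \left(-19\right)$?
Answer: $3635$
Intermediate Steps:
$g{\left(K,A \right)} = 6 A - 18 A K$ ($g{\left(K,A \right)} = 6 \left(A - 3 K A\right) = 6 \left(A - 3 A K\right) = 6 A - 18 A K$)
$O{\left(m \right)} = 2 m$
$-13 + O{\left(g{\left(-5,-1 \right)} \right)} \left(-19\right) = -13 + 2 \cdot 6 \left(-1\right) \left(1 - -15\right) \left(-19\right) = -13 + 2 \cdot 6 \left(-1\right) \left(1 + 15\right) \left(-19\right) = -13 + 2 \cdot 6 \left(-1\right) 16 \left(-19\right) = -13 + 2 \left(-96\right) \left(-19\right) = -13 - -3648 = -13 + 3648 = 3635$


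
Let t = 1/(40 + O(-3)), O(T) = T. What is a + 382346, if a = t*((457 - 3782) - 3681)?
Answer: 14139796/37 ≈ 3.8216e+5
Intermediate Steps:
t = 1/37 (t = 1/(40 - 3) = 1/37 ≈ 0.027027)
a = -7006/37 (a = ((457 - 3782) - 3681)/37 = (-3325 - 3681)/37 = (1/37)*(-7006) = -7006/37 ≈ -189.35)
a + 382346 = -7006/37 + 382346 = 14139796/37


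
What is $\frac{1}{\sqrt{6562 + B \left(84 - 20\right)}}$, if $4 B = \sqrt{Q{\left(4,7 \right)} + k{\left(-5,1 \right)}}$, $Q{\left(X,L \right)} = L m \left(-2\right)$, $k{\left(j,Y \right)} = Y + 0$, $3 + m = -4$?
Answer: $\frac{\sqrt{2}}{2 \sqrt{3281 + 24 \sqrt{11}}} \approx 0.012198$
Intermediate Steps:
$m = -7$ ($m = -3 - 4 = -7$)
$k{\left(j,Y \right)} = Y$
$Q{\left(X,L \right)} = 14 L$ ($Q{\left(X,L \right)} = L \left(-7\right) \left(-2\right) = - 7 L \left(-2\right) = 14 L$)
$B = \frac{3 \sqrt{11}}{4}$ ($B = \frac{\sqrt{14 \cdot 7 + 1}}{4} = \frac{\sqrt{98 + 1}}{4} = \frac{\sqrt{99}}{4} = \frac{3 \sqrt{11}}{4} \approx 2.4875$)
$\frac{1}{\sqrt{6562 + B \left(84 - 20\right)}} = \frac{1}{\sqrt{6562 + \frac{3 \sqrt{11}}{4} \left(84 - 20\right)}} = \frac{1}{\sqrt{6562 + \frac{3 \sqrt{11}}{4} \cdot 64}} = \frac{1}{\sqrt{6562 + 48 \sqrt{11}}}$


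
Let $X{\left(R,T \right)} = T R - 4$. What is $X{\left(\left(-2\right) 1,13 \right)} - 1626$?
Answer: $-1656$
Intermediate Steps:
$X{\left(R,T \right)} = -4 + R T$ ($X{\left(R,T \right)} = R T - 4 = -4 + R T$)
$X{\left(\left(-2\right) 1,13 \right)} - 1626 = \left(-4 + \left(-2\right) 1 \cdot 13\right) - 1626 = \left(-4 - 26\right) - 1626 = -30 - 1626 = -1656$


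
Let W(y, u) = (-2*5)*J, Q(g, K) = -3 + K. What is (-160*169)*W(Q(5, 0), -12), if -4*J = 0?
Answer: 0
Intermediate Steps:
J = 0 (J = -¼*0 = 0)
W(y, u) = 0 (W(y, u) = -2*5*0 = -10*0 = 0)
(-160*169)*W(Q(5, 0), -12) = -160*169*0 = -27040*0 = 0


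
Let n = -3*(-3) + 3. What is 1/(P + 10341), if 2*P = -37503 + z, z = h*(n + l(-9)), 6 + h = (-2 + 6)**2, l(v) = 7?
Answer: -2/16631 ≈ -0.00012026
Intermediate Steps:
n = 12 (n = 9 + 3 = 12)
h = 10 (h = -6 + (-2 + 6)**2 = -6 + 4**2 = -6 + 16 = 10)
z = 190 (z = 10*(12 + 7) = 10*19 = 190)
P = -37313/2 (P = (-37503 + 190)/2 = (1/2)*(-37313) = -37313/2 ≈ -18657.)
1/(P + 10341) = 1/(-37313/2 + 10341) = 1/(-16631/2) = -2/16631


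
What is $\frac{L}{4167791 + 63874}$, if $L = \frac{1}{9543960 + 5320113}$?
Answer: $\frac{1}{62899777471545} \approx 1.5898 \cdot 10^{-14}$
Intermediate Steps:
$L = \frac{1}{14864073} \approx 6.7276 \cdot 10^{-8}$
$\frac{L}{4167791 + 63874} = \frac{1}{14864073 \left(4167791 + 63874\right)} = \frac{1}{14864073 \cdot 4231665} = \frac{1}{14864073} \cdot \frac{1}{4231665} = \frac{1}{62899777471545}$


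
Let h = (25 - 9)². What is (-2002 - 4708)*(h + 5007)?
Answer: -35314730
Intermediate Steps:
h = 256 (h = 16² = 256)
(-2002 - 4708)*(h + 5007) = (-2002 - 4708)*(256 + 5007) = -6710*5263 = -35314730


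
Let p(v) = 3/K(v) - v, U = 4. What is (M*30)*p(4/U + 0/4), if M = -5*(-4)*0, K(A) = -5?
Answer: 0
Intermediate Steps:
p(v) = -3/5 - v (p(v) = 3/(-5) - v = 3*(-1/5) - v = -3/5 - v)
M = 0 (M = 20*0 = 0)
(M*30)*p(4/U + 0/4) = (0*30)*(-3/5 - (4/4 + 0/4)) = 0*(-3/5 - (4*(1/4) + 0*(1/4))) = 0*(-3/5 - (1 + 0)) = 0*(-3/5 - 1*1) = 0*(-3/5 - 1) = 0*(-8/5) = 0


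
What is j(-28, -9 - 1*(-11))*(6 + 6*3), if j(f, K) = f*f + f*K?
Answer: 17472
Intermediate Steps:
j(f, K) = f**2 + K*f
j(-28, -9 - 1*(-11))*(6 + 6*3) = (-28*((-9 - 1*(-11)) - 28))*(6 + 6*3) = (-28*((-9 + 11) - 28))*(6 + 18) = -28*(2 - 28)*24 = -28*(-26)*24 = 728*24 = 17472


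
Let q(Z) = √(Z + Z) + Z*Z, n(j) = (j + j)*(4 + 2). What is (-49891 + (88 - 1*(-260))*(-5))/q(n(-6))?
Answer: -1858716/186625 + 51631*I/2239500 ≈ -9.9596 + 0.023055*I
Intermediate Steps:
n(j) = 12*j (n(j) = (2*j)*6 = 12*j)
q(Z) = Z² + √2*√Z (q(Z) = √(2*Z) + Z² = √2*√Z + Z² = Z² + √2*√Z)
(-49891 + (88 - 1*(-260))*(-5))/q(n(-6)) = (-49891 + (88 - 1*(-260))*(-5))/((12*(-6))² + √2*√(12*(-6))) = (-49891 + (88 + 260)*(-5))/((-72)² + √2*√(-72)) = (-49891 + 348*(-5))/(5184 + √2*(6*I*√2)) = (-49891 - 1740)/(5184 + 12*I) = -51631*(5184 - 12*I)/26874000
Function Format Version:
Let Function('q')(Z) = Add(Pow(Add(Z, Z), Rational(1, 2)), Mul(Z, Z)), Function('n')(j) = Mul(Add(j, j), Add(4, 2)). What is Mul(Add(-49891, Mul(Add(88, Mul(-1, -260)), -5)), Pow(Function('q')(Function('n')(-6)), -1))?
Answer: Add(Rational(-1858716, 186625), Mul(Rational(51631, 2239500), I)) ≈ Add(-9.9596, Mul(0.023055, I))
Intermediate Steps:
Function('n')(j) = Mul(12, j) (Function('n')(j) = Mul(Mul(2, j), 6) = Mul(12, j))
Function('q')(Z) = Add(Pow(Z, 2), Mul(Pow(2, Rational(1, 2)), Pow(Z, Rational(1, 2)))) (Function('q')(Z) = Add(Pow(Mul(2, Z), Rational(1, 2)), Pow(Z, 2)) = Add(Mul(Pow(2, Rational(1, 2)), Pow(Z, Rational(1, 2))), Pow(Z, 2)) = Add(Pow(Z, 2), Mul(Pow(2, Rational(1, 2)), Pow(Z, Rational(1, 2)))))
Mul(Add(-49891, Mul(Add(88, Mul(-1, -260)), -5)), Pow(Function('q')(Function('n')(-6)), -1)) = Mul(Add(-49891, Mul(Add(88, Mul(-1, -260)), -5)), Pow(Add(Pow(Mul(12, -6), 2), Mul(Pow(2, Rational(1, 2)), Pow(Mul(12, -6), Rational(1, 2)))), -1)) = Mul(Add(-49891, Mul(Add(88, 260), -5)), Pow(Add(Pow(-72, 2), Mul(Pow(2, Rational(1, 2)), Pow(-72, Rational(1, 2)))), -1)) = Mul(Add(-49891, Mul(348, -5)), Pow(Add(5184, Mul(Pow(2, Rational(1, 2)), Mul(6, I, Pow(2, Rational(1, 2))))), -1)) = Mul(Add(-49891, -1740), Pow(Add(5184, Mul(12, I)), -1)) = Mul(-51631, Mul(Rational(1, 26874000), Add(5184, Mul(-12, I)))) = Mul(Rational(-51631, 26874000), Add(5184, Mul(-12, I)))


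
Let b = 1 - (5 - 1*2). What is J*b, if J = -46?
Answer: 92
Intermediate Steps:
b = -2 (b = 1 - (5 - 2) = 1 - 1*3 = 1 - 3 = -2)
J*b = -46*(-2) = 92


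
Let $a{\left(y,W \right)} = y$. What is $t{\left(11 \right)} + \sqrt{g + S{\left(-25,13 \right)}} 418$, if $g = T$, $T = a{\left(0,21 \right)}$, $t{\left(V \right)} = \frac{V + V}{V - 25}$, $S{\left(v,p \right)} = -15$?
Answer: $- \frac{11}{7} + 418 i \sqrt{15} \approx -1.5714 + 1618.9 i$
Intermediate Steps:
$t{\left(V \right)} = \frac{2 V}{-25 + V}$
$T = 0$
$g = 0$
$t{\left(11 \right)} + \sqrt{g + S{\left(-25,13 \right)}} 418 = 2 \cdot 11 \frac{1}{-25 + 11} + \sqrt{0 - 15} \cdot 418 = 2 \cdot 11 \frac{1}{-14} + \sqrt{-15} \cdot 418 = 2 \cdot 11 \left(- \frac{1}{14}\right) + i \sqrt{15} \cdot 418 = - \frac{11}{7} + 418 i \sqrt{15}$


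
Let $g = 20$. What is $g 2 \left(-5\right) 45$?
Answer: $-9000$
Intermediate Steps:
$g 2 \left(-5\right) 45 = 20 \cdot 2 \left(-5\right) 45 = 20 \left(-10\right) 45 = \left(-200\right) 45 = -9000$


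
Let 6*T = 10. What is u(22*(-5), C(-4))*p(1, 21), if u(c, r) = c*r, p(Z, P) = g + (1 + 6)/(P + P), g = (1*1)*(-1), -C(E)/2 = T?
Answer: -2750/9 ≈ -305.56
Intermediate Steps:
T = 5/3 (T = (1/6)*10 = 5/3 ≈ 1.6667)
C(E) = -10/3 (C(E) = -2*5/3 = -10/3)
g = -1 (g = 1*(-1) = -1)
p(Z, P) = -1 + 7/(2*P) (p(Z, P) = -1 + (1 + 6)/(P + P) = -1 + 7/((2*P)) = -1 + 7*(1/(2*P)) = -1 + 7/(2*P))
u(22*(-5), C(-4))*p(1, 21) = ((22*(-5))*(-10/3))*((7/2 - 1*21)/21) = (-110*(-10/3))*((7/2 - 21)/21) = 1100*((1/21)*(-35/2))/3 = (1100/3)*(-5/6) = -2750/9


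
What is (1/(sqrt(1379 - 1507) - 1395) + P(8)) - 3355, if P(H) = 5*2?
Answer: -6509883180/1946153 - 8*I*sqrt(2)/1946153 ≈ -3345.0 - 5.8134e-6*I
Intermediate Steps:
P(H) = 10
(1/(sqrt(1379 - 1507) - 1395) + P(8)) - 3355 = (1/(sqrt(1379 - 1507) - 1395) + 10) - 3355 = (1/(sqrt(-128) - 1395) + 10) - 3355 = (1/(8*I*sqrt(2) - 1395) + 10) - 3355 = (1/(-1395 + 8*I*sqrt(2)) + 10) - 3355 = (10 + 1/(-1395 + 8*I*sqrt(2))) - 3355 = -3345 + 1/(-1395 + 8*I*sqrt(2))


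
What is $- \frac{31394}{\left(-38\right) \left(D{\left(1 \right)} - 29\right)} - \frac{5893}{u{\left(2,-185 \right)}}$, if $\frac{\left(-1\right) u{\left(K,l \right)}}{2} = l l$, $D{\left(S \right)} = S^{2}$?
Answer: $- \frac{535662287}{18207700} \approx -29.42$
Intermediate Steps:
$u{\left(K,l \right)} = - 2 l^{2}$ ($u{\left(K,l \right)} = - 2 l l = - 2 l^{2}$)
$- \frac{31394}{\left(-38\right) \left(D{\left(1 \right)} - 29\right)} - \frac{5893}{u{\left(2,-185 \right)}} = - \frac{31394}{\left(-38\right) \left(1^{2} - 29\right)} - \frac{5893}{\left(-2\right) \left(-185\right)^{2}} = - \frac{31394}{\left(-38\right) \left(1 - 29\right)} - \frac{5893}{\left(-2\right) 34225} = - \frac{31394}{\left(-38\right) \left(-28\right)} - \frac{5893}{-68450} = - \frac{31394}{1064} - - \frac{5893}{68450} = \left(-31394\right) \frac{1}{1064} + \frac{5893}{68450} = - \frac{15697}{532} + \frac{5893}{68450} = - \frac{535662287}{18207700}$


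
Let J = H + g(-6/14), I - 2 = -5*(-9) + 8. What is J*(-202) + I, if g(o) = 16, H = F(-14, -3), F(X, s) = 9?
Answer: -4995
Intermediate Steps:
H = 9
I = 55 (I = 2 + (-5*(-9) + 8) = 2 + (45 + 8) = 2 + 53 = 55)
J = 25 (J = 9 + 16 = 25)
J*(-202) + I = 25*(-202) + 55 = -5050 + 55 = -4995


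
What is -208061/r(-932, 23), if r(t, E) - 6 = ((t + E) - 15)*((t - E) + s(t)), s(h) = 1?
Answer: -208061/881502 ≈ -0.23603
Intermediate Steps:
r(t, E) = 6 + (1 + t - E)*(-15 + E + t) (r(t, E) = 6 + ((t + E) - 15)*((t - E) + 1) = 6 + ((E + t) - 15)*(1 + t - E) = 6 + (-15 + E + t)*(1 + t - E) = 6 + (1 + t - E)*(-15 + E + t))
-208061/r(-932, 23) = -208061/(-9 + (-932)² - 1*23² - 14*(-932) + 16*23) = -208061/(-9 + 868624 - 1*529 + 13048 + 368) = -208061/(-9 + 868624 - 529 + 13048 + 368) = -208061/881502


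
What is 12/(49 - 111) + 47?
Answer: 1451/31 ≈ 46.806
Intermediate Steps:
12/(49 - 111) + 47 = 12/(-62) + 47 = -1/62*12 + 47 = -6/31 + 47 = 1451/31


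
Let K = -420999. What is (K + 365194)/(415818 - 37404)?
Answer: -55805/378414 ≈ -0.14747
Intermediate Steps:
(K + 365194)/(415818 - 37404) = (-420999 + 365194)/(415818 - 37404) = -55805/378414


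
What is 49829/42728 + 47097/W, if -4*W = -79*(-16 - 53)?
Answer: -2592608195/77636776 ≈ -33.394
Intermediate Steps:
W = -5451/4 (W = -(-79)*(-16 - 53)/4 = -(-79)*(-69)/4 = -¼*5451 = -5451/4 ≈ -1362.8)
49829/42728 + 47097/W = 49829/42728 + 47097/(-5451/4) = 49829*(1/42728) + 47097*(-4/5451) = 49829/42728 - 62796/1817 = -2592608195/77636776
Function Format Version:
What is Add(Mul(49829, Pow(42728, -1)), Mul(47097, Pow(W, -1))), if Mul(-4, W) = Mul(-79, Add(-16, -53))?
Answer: Rational(-2592608195, 77636776) ≈ -33.394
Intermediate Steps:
W = Rational(-5451, 4) (W = Mul(Rational(-1, 4), Mul(-79, Add(-16, -53))) = Mul(Rational(-1, 4), Mul(-79, -69)) = Mul(Rational(-1, 4), 5451) = Rational(-5451, 4) ≈ -1362.8)
Add(Mul(49829, Pow(42728, -1)), Mul(47097, Pow(W, -1))) = Add(Mul(49829, Pow(42728, -1)), Mul(47097, Pow(Rational(-5451, 4), -1))) = Add(Mul(49829, Rational(1, 42728)), Mul(47097, Rational(-4, 5451))) = Add(Rational(49829, 42728), Rational(-62796, 1817)) = Rational(-2592608195, 77636776)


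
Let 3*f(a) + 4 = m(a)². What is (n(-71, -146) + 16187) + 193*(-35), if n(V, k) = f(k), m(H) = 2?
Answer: 9432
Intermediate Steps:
f(a) = 0 (f(a) = -4/3 + (⅓)*2² = -4/3 + (⅓)*4 = -4/3 + 4/3 = 0)
n(V, k) = 0
(n(-71, -146) + 16187) + 193*(-35) = (0 + 16187) + 193*(-35) = 16187 - 6755 = 9432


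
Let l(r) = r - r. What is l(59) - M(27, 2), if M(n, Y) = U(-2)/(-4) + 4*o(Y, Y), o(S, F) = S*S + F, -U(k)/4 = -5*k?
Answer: -34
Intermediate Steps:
U(k) = 20*k (U(k) = -(-20)*k = 20*k)
o(S, F) = F + S² (o(S, F) = S² + F = F + S²)
l(r) = 0
M(n, Y) = 10 + 4*Y + 4*Y² (M(n, Y) = (20*(-2))/(-4) + 4*(Y + Y²) = -40*(-¼) + (4*Y + 4*Y²) = 10 + (4*Y + 4*Y²) = 10 + 4*Y + 4*Y²)
l(59) - M(27, 2) = 0 - (10 + 4*2 + 4*2²) = 0 - (10 + 8 + 4*4) = 0 - (10 + 8 + 16) = 0 - 1*34 = 0 - 34 = -34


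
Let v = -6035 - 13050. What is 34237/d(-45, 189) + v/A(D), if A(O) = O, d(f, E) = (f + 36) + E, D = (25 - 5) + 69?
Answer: -388207/16020 ≈ -24.233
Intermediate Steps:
D = 89 (D = 20 + 69 = 89)
d(f, E) = 36 + E + f (d(f, E) = (36 + f) + E = 36 + E + f)
v = -19085
34237/d(-45, 189) + v/A(D) = 34237/(36 + 189 - 45) - 19085/89 = 34237/180 - 19085*1/89 = 34237*(1/180) - 19085/89 = 34237/180 - 19085/89 = -388207/16020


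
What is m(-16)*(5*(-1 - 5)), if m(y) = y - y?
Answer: 0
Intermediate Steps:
m(y) = 0
m(-16)*(5*(-1 - 5)) = 0*(5*(-1 - 5)) = 0*(5*(-6)) = 0*(-30) = 0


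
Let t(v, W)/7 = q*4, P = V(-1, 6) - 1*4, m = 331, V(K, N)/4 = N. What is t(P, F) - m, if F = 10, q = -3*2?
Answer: -499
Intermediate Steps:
q = -6
V(K, N) = 4*N
P = 20 (P = 4*6 - 1*4 = 24 - 4 = 20)
t(v, W) = -168 (t(v, W) = 7*(-6*4) = 7*(-24) = -168)
t(P, F) - m = -168 - 1*331 = -168 - 331 = -499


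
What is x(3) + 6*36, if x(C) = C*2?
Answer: 222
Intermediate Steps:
x(C) = 2*C
x(3) + 6*36 = 2*3 + 6*36 = 6 + 216 = 222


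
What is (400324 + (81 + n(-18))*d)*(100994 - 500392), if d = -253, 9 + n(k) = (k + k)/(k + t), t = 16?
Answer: -150794312492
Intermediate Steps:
n(k) = -9 + 2*k/(16 + k) (n(k) = -9 + (k + k)/(k + 16) = -9 + (2*k)/(16 + k) = -9 + 2*k/(16 + k))
(400324 + (81 + n(-18))*d)*(100994 - 500392) = (400324 + (81 + (-144 - 7*(-18))/(16 - 18))*(-253))*(100994 - 500392) = (400324 + (81 + (-144 + 126)/(-2))*(-253))*(-399398) = (400324 + (81 - ½*(-18))*(-253))*(-399398) = (400324 + (81 + 9)*(-253))*(-399398) = (400324 + 90*(-253))*(-399398) = (400324 - 22770)*(-399398) = 377554*(-399398) = -150794312492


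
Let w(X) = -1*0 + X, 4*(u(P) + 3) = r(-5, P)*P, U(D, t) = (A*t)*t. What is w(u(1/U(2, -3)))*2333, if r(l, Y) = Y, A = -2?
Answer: -9068371/1296 ≈ -6997.2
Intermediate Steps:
U(D, t) = -2*t² (U(D, t) = (-2*t)*t = -2*t²)
u(P) = -3 + P²/4 (u(P) = -3 + (P*P)/4 = -3 + P²/4)
w(X) = X (w(X) = 0 + X = X)
w(u(1/U(2, -3)))*2333 = (-3 + (1/(-2*(-3)²))²/4)*2333 = (-3 + (1/(-2*9))²/4)*2333 = (-3 + (1/(-18))²/4)*2333 = (-3 + (-1/18)²/4)*2333 = (-3 + (¼)*(1/324))*2333 = (-3 + 1/1296)*2333 = -3887/1296*2333 = -9068371/1296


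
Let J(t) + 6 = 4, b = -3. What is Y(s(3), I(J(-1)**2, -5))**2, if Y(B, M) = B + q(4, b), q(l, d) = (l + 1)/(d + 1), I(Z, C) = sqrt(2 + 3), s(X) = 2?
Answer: 1/4 ≈ 0.25000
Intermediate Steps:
J(t) = -2 (J(t) = -6 + 4 = -2)
I(Z, C) = sqrt(5)
q(l, d) = (1 + l)/(1 + d)
Y(B, M) = -5/2 + B (Y(B, M) = B + (1 + 4)/(1 - 3) = B + 5/(-2) = B - 1/2*5 = B - 5/2 = -5/2 + B)
Y(s(3), I(J(-1)**2, -5))**2 = (-5/2 + 2)**2 = (-1/2)**2 = 1/4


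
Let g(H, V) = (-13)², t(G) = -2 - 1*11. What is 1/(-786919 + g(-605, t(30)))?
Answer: -1/786750 ≈ -1.2711e-6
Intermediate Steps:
t(G) = -13 (t(G) = -2 - 11 = -13)
g(H, V) = 169
1/(-786919 + g(-605, t(30))) = 1/(-786919 + 169) = 1/(-786750) = -1/786750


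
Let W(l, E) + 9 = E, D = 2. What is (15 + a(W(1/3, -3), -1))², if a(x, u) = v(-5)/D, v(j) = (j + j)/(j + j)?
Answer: 961/4 ≈ 240.25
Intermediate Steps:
v(j) = 1 (v(j) = (2*j)/((2*j)) = (2*j)*(1/(2*j)) = 1)
W(l, E) = -9 + E
a(x, u) = ½ (a(x, u) = 1/2 = 1*(½) = ½)
(15 + a(W(1/3, -3), -1))² = (15 + ½)² = (31/2)² = 961/4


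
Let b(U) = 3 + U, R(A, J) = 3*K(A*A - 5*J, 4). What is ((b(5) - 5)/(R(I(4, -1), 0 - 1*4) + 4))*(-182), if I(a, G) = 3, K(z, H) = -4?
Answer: 273/4 ≈ 68.250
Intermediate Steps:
R(A, J) = -12 (R(A, J) = 3*(-4) = -12)
((b(5) - 5)/(R(I(4, -1), 0 - 1*4) + 4))*(-182) = (((3 + 5) - 5)/(-12 + 4))*(-182) = ((8 - 5)/(-8))*(-182) = (3*(-⅛))*(-182) = -3/8*(-182) = 273/4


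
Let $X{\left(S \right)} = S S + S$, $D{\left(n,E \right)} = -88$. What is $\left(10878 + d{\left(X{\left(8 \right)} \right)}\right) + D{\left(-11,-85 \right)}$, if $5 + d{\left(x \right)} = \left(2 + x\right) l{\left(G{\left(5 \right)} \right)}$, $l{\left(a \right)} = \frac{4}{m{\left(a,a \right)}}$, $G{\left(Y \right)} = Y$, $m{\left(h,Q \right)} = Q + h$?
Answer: $\frac{54073}{5} \approx 10815.0$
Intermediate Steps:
$l{\left(a \right)} = \frac{2}{a}$ ($l{\left(a \right)} = \frac{4}{a + a} = \frac{4}{2 a} = 4 \frac{1}{2 a} = \frac{2}{a}$)
$X{\left(S \right)} = S + S^{2}$ ($X{\left(S \right)} = S^{2} + S = S + S^{2}$)
$d{\left(x \right)} = - \frac{21}{5} + \frac{2 x}{5}$ ($d{\left(x \right)} = -5 + \left(2 + x\right) \frac{2}{5} = -5 + \left(\frac{4}{5} + \frac{2 x}{5}\right) = - \frac{21}{5} + \frac{2 x}{5}$)
$\left(10878 + d{\left(X{\left(8 \right)} \right)}\right) + D{\left(-11,-85 \right)} = \left(10878 - \left(\frac{21}{5} - \frac{2 \cdot 8 \left(1 + 8\right)}{5}\right)\right) - 88 = \left(10878 - \left(\frac{21}{5} - \frac{2 \cdot 8 \cdot 9}{5}\right)\right) - 88 = \left(10878 + \left(- \frac{21}{5} + \frac{2}{5} \cdot 72\right)\right) - 88 = \left(10878 + \left(- \frac{21}{5} + \frac{144}{5}\right)\right) - 88 = \left(10878 + \frac{123}{5}\right) - 88 = \frac{54513}{5} - 88 = \frac{54073}{5}$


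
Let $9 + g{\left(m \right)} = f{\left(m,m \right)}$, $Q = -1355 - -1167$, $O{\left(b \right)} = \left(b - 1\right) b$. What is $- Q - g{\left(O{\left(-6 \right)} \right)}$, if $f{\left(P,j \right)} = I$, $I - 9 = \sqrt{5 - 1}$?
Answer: $186$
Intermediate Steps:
$O{\left(b \right)} = b \left(-1 + b\right)$ ($O{\left(b \right)} = \left(-1 + b\right) b = b \left(-1 + b\right)$)
$I = 11$ ($I = 9 + \sqrt{5 - 1} = 9 + \sqrt{4} = 9 + 2 = 11$)
$Q = -188$ ($Q = -1355 + 1167 = -188$)
$f{\left(P,j \right)} = 11$
$g{\left(m \right)} = 2$ ($g{\left(m \right)} = -9 + 11 = 2$)
$- Q - g{\left(O{\left(-6 \right)} \right)} = \left(-1\right) \left(-188\right) - 2 = 188 - 2 = 186$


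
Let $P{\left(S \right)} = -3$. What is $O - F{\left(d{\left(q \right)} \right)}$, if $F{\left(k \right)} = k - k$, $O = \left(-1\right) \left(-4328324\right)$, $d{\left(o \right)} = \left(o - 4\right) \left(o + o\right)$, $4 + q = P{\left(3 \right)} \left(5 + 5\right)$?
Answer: $4328324$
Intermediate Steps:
$q = -34$ ($q = -4 - 3 \left(5 + 5\right) = -4 - 30 = -34$)
$d{\left(o \right)} = 2 o \left(-4 + o\right)$ ($d{\left(o \right)} = \left(-4 + o\right) 2 o = 2 o \left(-4 + o\right)$)
$O = 4328324$
$F{\left(k \right)} = 0$
$O - F{\left(d{\left(q \right)} \right)} = 4328324 - 0 = 4328324 + 0 = 4328324$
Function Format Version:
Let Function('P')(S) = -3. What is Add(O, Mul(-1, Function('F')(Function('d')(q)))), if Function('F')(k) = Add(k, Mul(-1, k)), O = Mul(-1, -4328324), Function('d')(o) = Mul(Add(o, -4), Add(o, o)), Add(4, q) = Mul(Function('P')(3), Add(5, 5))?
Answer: 4328324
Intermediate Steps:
q = -34 (q = Add(-4, Mul(-3, Add(5, 5))) = Add(-4, Mul(-3, 10)) = Add(-4, -30) = -34)
Function('d')(o) = Mul(2, o, Add(-4, o)) (Function('d')(o) = Mul(Add(-4, o), Mul(2, o)) = Mul(2, o, Add(-4, o)))
O = 4328324
Function('F')(k) = 0
Add(O, Mul(-1, Function('F')(Function('d')(q)))) = Add(4328324, Mul(-1, 0)) = Add(4328324, 0) = 4328324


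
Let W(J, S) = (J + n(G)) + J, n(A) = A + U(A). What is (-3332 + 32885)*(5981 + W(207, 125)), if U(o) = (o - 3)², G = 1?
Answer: 189139200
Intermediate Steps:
U(o) = (-3 + o)²
n(A) = A + (-3 + A)²
W(J, S) = 5 + 2*J (W(J, S) = (J + (1 + (-3 + 1)²)) + J = (J + (1 + (-2)²)) + J = (J + (1 + 4)) + J = (J + 5) + J = (5 + J) + J = 5 + 2*J)
(-3332 + 32885)*(5981 + W(207, 125)) = (-3332 + 32885)*(5981 + (5 + 2*207)) = 29553*(5981 + (5 + 414)) = 29553*(5981 + 419) = 29553*6400 = 189139200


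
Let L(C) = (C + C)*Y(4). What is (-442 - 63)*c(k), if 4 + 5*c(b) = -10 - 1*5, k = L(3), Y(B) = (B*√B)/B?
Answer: 1919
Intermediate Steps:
Y(B) = √B (Y(B) = B^(3/2)/B = √B)
L(C) = 4*C (L(C) = (C + C)*√4 = (2*C)*2 = 4*C)
k = 12 (k = 4*3 = 12)
c(b) = -19/5 (c(b) = -⅘ + (-10 - 1*5)/5 = -⅘ + (-10 - 5)/5 = -⅘ + (⅕)*(-15) = -⅘ - 3 = -19/5)
(-442 - 63)*c(k) = (-442 - 63)*(-19/5) = -505*(-19/5) = 1919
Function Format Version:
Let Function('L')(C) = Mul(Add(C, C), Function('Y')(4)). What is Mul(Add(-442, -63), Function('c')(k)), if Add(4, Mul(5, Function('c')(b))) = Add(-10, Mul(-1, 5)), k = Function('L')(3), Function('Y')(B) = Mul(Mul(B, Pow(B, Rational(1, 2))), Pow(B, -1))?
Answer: 1919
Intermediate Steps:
Function('Y')(B) = Pow(B, Rational(1, 2)) (Function('Y')(B) = Mul(Pow(B, Rational(3, 2)), Pow(B, -1)) = Pow(B, Rational(1, 2)))
Function('L')(C) = Mul(4, C) (Function('L')(C) = Mul(Add(C, C), Pow(4, Rational(1, 2))) = Mul(Mul(2, C), 2) = Mul(4, C))
k = 12 (k = Mul(4, 3) = 12)
Function('c')(b) = Rational(-19, 5) (Function('c')(b) = Add(Rational(-4, 5), Mul(Rational(1, 5), Add(-10, Mul(-1, 5)))) = Add(Rational(-4, 5), Mul(Rational(1, 5), Add(-10, -5))) = Add(Rational(-4, 5), Mul(Rational(1, 5), -15)) = Add(Rational(-4, 5), -3) = Rational(-19, 5))
Mul(Add(-442, -63), Function('c')(k)) = Mul(Add(-442, -63), Rational(-19, 5)) = Mul(-505, Rational(-19, 5)) = 1919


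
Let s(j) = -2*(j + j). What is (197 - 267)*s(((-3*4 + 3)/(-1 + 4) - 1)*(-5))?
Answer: 5600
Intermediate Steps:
s(j) = -4*j
(197 - 267)*s(((-3*4 + 3)/(-1 + 4) - 1)*(-5)) = (197 - 267)*(-4*((-3*4 + 3)/(-1 + 4) - 1)*(-5)) = -(-280)*((-12 + 3)/3 - 1)*(-5) = -(-280)*(-9*⅓ - 1)*(-5) = -(-280)*(-3 - 1)*(-5) = -(-280)*(-4*(-5)) = -(-280)*20 = -70*(-80) = 5600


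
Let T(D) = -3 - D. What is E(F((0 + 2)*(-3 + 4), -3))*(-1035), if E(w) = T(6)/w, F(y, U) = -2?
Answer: -9315/2 ≈ -4657.5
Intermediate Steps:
E(w) = -9/w (E(w) = (-3 - 1*6)/w = (-3 - 6)/w = -9/w)
E(F((0 + 2)*(-3 + 4), -3))*(-1035) = -9/(-2)*(-1035) = -9*(-1/2)*(-1035) = (9/2)*(-1035) = -9315/2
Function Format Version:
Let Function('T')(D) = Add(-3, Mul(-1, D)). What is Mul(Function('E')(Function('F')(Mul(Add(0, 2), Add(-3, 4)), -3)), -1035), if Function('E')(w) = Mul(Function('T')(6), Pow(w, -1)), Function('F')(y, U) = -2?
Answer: Rational(-9315, 2) ≈ -4657.5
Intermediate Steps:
Function('E')(w) = Mul(-9, Pow(w, -1)) (Function('E')(w) = Mul(Add(-3, Mul(-1, 6)), Pow(w, -1)) = Mul(Add(-3, -6), Pow(w, -1)) = Mul(-9, Pow(w, -1)))
Mul(Function('E')(Function('F')(Mul(Add(0, 2), Add(-3, 4)), -3)), -1035) = Mul(Mul(-9, Pow(-2, -1)), -1035) = Mul(Mul(-9, Rational(-1, 2)), -1035) = Mul(Rational(9, 2), -1035) = Rational(-9315, 2)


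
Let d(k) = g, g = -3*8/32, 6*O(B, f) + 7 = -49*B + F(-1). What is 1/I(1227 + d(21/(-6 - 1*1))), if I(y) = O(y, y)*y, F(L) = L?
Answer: -32/393016395 ≈ -8.1421e-8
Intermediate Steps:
O(B, f) = -4/3 - 49*B/6 (O(B, f) = -7/6 + (-49*B - 1)/6 = -7/6 + (-1 - 49*B)/6 = -7/6 + (-⅙ - 49*B/6) = -4/3 - 49*B/6)
g = -¾ (g = -24*1/32 = -¾ ≈ -0.75000)
d(k) = -¾
I(y) = y*(-4/3 - 49*y/6) (I(y) = (-4/3 - 49*y/6)*y = y*(-4/3 - 49*y/6))
1/I(1227 + d(21/(-6 - 1*1))) = 1/(-(1227 - ¾)*(8 + 49*(1227 - ¾))/6) = 1/(-⅙*4905/4*(8 + 49*(4905/4))) = 1/(-⅙*4905/4*(8 + 240345/4)) = 1/(-⅙*4905/4*240377/4) = 1/(-393016395/32) = -32/393016395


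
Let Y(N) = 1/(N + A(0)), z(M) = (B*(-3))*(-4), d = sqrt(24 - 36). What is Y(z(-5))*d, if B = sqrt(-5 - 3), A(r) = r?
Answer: sqrt(6)/24 ≈ 0.10206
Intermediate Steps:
B = 2*I*sqrt(2) (B = sqrt(-8) = 2*I*sqrt(2) ≈ 2.8284*I)
d = 2*I*sqrt(3) (d = sqrt(-12) = 2*I*sqrt(3) ≈ 3.4641*I)
z(M) = 24*I*sqrt(2) (z(M) = ((2*I*sqrt(2))*(-3))*(-4) = -6*I*sqrt(2)*(-4) = 24*I*sqrt(2))
Y(N) = 1/N (Y(N) = 1/(N + 0) = 1/N)
Y(z(-5))*d = (2*I*sqrt(3))/((24*I*sqrt(2))) = (-I*sqrt(2)/48)*(2*I*sqrt(3)) = sqrt(6)/24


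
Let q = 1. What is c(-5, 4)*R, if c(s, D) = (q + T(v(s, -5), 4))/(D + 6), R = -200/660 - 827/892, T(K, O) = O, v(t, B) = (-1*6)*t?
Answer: -36211/58872 ≈ -0.61508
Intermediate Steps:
v(t, B) = -6*t
R = -36211/29436 (R = -200*1/660 - 827*1/892 = -10/33 - 827/892 = -36211/29436 ≈ -1.2302)
c(s, D) = 5/(6 + D) (c(s, D) = (1 + 4)/(D + 6) = 5/(6 + D))
c(-5, 4)*R = (5/(6 + 4))*(-36211/29436) = (5/10)*(-36211/29436) = (5*(⅒))*(-36211/29436) = (½)*(-36211/29436) = -36211/58872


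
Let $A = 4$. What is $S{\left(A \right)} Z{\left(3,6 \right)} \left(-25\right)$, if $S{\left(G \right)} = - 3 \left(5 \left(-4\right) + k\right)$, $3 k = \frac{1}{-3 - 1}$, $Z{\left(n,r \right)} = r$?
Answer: $- \frac{18075}{2} \approx -9037.5$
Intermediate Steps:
$k = - \frac{1}{12}$ ($k = \frac{1}{3 \left(-3 - 1\right)} = \frac{1}{3 \left(-4\right)} = \frac{1}{3} \left(- \frac{1}{4}\right) = - \frac{1}{12} \approx -0.083333$)
$S{\left(G \right)} = \frac{241}{4}$ ($S{\left(G \right)} = - 3 \left(5 \left(-4\right) - \frac{1}{12}\right) = - 3 \left(-20 - \frac{1}{12}\right) = \left(-3\right) \left(- \frac{241}{12}\right) = \frac{241}{4}$)
$S{\left(A \right)} Z{\left(3,6 \right)} \left(-25\right) = \frac{241}{4} \cdot 6 \left(-25\right) = \frac{723}{2} \left(-25\right) = - \frac{18075}{2}$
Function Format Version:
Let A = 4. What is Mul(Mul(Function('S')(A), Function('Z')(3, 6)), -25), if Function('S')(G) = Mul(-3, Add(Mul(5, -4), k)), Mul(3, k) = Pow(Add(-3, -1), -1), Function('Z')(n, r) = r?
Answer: Rational(-18075, 2) ≈ -9037.5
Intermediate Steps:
k = Rational(-1, 12) (k = Mul(Rational(1, 3), Pow(Add(-3, -1), -1)) = Mul(Rational(1, 3), Pow(-4, -1)) = Mul(Rational(1, 3), Rational(-1, 4)) = Rational(-1, 12) ≈ -0.083333)
Function('S')(G) = Rational(241, 4) (Function('S')(G) = Mul(-3, Add(Mul(5, -4), Rational(-1, 12))) = Mul(-3, Add(-20, Rational(-1, 12))) = Mul(-3, Rational(-241, 12)) = Rational(241, 4))
Mul(Mul(Function('S')(A), Function('Z')(3, 6)), -25) = Mul(Mul(Rational(241, 4), 6), -25) = Mul(Rational(723, 2), -25) = Rational(-18075, 2)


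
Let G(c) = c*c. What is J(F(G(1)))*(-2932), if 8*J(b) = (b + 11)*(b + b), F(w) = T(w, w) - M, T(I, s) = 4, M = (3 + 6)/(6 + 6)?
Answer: -543153/16 ≈ -33947.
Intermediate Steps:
M = 3/4 (M = 9/12 = 9*(1/12) = 3/4 ≈ 0.75000)
G(c) = c**2
F(w) = 13/4 (F(w) = 4 - 1*3/4 = 4 - 3/4 = 13/4)
J(b) = b*(11 + b)/4 (J(b) = ((b + 11)*(b + b))/8 = ((11 + b)*(2*b))/8 = (2*b*(11 + b))/8 = b*(11 + b)/4)
J(F(G(1)))*(-2932) = ((1/4)*(13/4)*(11 + 13/4))*(-2932) = ((1/4)*(13/4)*(57/4))*(-2932) = (741/64)*(-2932) = -543153/16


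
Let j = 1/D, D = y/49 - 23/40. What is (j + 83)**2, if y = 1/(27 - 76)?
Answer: 20167185842521/3053999169 ≈ 6603.5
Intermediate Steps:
y = -1/49 (y = 1/(-49) = -1/49 ≈ -0.020408)
D = -55263/96040 (D = -1/49/49 - 23/40 = -1/49*1/49 - 23*1/40 = -1/2401 - 23/40 = -55263/96040 ≈ -0.57542)
j = -96040/55263 (j = 1/(-55263/96040) = -96040/55263 ≈ -1.7379)
(j + 83)**2 = (-96040/55263 + 83)**2 = (4490789/55263)**2 = 20167185842521/3053999169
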